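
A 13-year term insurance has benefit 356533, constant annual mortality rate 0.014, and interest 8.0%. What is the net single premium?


NSP = benefit * sum_{k=0}^{n-1} k_p_x * q * v^(k+1)
With constant q=0.014, v=0.925926
Sum = 0.103344
NSP = 356533 * 0.103344
= 36845.5093


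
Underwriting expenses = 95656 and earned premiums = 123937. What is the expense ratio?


Expense ratio = expenses / premiums
= 95656 / 123937
= 0.7718


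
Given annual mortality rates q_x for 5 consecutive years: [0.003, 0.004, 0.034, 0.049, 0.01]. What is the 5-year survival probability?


p_k = 1 - q_k for each year
Survival = product of (1 - q_k)
= 0.997 * 0.996 * 0.966 * 0.951 * 0.99
= 0.9031


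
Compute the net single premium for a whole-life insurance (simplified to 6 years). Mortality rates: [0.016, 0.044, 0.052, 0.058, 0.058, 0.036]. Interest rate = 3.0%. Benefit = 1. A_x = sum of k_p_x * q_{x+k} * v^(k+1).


v = 0.970874
Year 0: k_p_x=1.0, q=0.016, term=0.015534
Year 1: k_p_x=0.984, q=0.044, term=0.040811
Year 2: k_p_x=0.940704, q=0.052, term=0.044766
Year 3: k_p_x=0.891787, q=0.058, term=0.045956
Year 4: k_p_x=0.840064, q=0.058, term=0.042029
Year 5: k_p_x=0.79134, q=0.036, term=0.023858
A_x = 0.213


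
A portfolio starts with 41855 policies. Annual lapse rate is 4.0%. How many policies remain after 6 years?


remaining = initial * (1 - lapse)^years
= 41855 * (1 - 0.04)^6
= 41855 * 0.782758
= 32762.3273


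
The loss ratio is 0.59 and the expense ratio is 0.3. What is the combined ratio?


Combined ratio = loss ratio + expense ratio
= 0.59 + 0.3
= 0.89


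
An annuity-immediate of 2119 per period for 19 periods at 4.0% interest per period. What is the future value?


FV = PMT * ((1+i)^n - 1) / i
= 2119 * ((1.04)^19 - 1) / 0.04
= 2119 * (2.106849 - 1) / 0.04
= 58635.3351


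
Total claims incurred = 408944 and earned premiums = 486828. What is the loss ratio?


Loss ratio = claims / premiums
= 408944 / 486828
= 0.84


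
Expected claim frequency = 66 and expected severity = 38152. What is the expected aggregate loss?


E[S] = E[N] * E[X]
= 66 * 38152
= 2.5180e+06


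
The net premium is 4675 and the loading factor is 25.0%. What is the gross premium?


Gross = net * (1 + loading)
= 4675 * (1 + 0.25)
= 4675 * 1.25
= 5843.75


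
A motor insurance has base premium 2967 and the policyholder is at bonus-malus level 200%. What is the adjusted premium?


adjusted = base * BM_level / 100
= 2967 * 200 / 100
= 2967 * 2.0
= 5934.0


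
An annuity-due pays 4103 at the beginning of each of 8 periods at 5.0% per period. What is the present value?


PV_due = PMT * (1-(1+i)^(-n))/i * (1+i)
PV_immediate = 26518.562
PV_due = 26518.562 * 1.05
= 27844.49


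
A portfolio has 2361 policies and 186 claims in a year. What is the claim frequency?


frequency = claims / policies
= 186 / 2361
= 0.0788


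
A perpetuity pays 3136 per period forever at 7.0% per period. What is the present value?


PV = PMT / i
= 3136 / 0.07
= 44800.0


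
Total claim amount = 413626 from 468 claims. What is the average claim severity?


severity = total / number
= 413626 / 468
= 883.8162


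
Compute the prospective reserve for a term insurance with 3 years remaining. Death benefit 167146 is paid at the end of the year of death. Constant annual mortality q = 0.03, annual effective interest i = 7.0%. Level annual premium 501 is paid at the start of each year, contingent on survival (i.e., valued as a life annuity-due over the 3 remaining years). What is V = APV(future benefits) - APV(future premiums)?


v = 1/(1+i) = 0.934579
APV(future benefits) per unit = sum_{k=0}^{2} k_p_x * q * v^(k+1) = 0.076496
APV(future benefits) = 167146 * 0.076496 = 12786.0155
Life annuity-due factor ä_{x:3} = sum_{k=0}^{2} k_p_x * v^k = 2.728361
APV(future premiums) = 501 * 2.728361 = 1366.9086
V = 12786.0155 - 1366.9086
= 11419.1069


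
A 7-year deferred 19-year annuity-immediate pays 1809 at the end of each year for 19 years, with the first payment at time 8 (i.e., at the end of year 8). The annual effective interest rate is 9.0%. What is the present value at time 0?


PV at time 7 of the 19-year annuity-immediate:
a_n = 1809 * (1-(1+0.09)^(-19))/0.09 = 16190.7576
Discount back 7 years to time 0:
PV = 16190.7576 * (1+0.09)^(-7)
= 16190.7576 * 0.547034
= 8856.8989


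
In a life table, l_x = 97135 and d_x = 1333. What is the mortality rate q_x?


q_x = d_x / l_x
= 1333 / 97135
= 0.0137


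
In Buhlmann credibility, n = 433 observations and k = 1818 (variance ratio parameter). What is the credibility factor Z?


Z = n / (n + k)
= 433 / (433 + 1818)
= 433 / 2251
= 0.1924


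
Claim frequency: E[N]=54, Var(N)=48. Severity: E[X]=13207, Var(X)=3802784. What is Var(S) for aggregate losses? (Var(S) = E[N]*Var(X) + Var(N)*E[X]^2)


Var(S) = E[N]*Var(X) + Var(N)*E[X]^2
= 54*3802784 + 48*13207^2
= 205350336 + 8372392752
= 8.5777e+09


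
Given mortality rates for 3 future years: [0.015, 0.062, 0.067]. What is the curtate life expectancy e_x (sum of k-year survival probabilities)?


e_x = sum_{k=1}^{n} k_p_x
k_p_x values:
  1_p_x = 0.985
  2_p_x = 0.92393
  3_p_x = 0.862027
e_x = 2.771


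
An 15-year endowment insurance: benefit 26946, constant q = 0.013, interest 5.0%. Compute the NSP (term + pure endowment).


Term component = 3362.3504
Pure endowment = 15_p_x * v^15 * benefit = 0.821783 * 0.481017 * 26946 = 10651.5328
NSP = 14013.8832


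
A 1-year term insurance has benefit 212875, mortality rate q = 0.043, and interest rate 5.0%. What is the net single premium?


NSP = benefit * q * v
v = 1/(1+i) = 0.952381
NSP = 212875 * 0.043 * 0.952381
= 8717.7381


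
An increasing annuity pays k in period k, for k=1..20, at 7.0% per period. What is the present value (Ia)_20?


(Ia)_n = sum_{k=1}^{n} k * v^k, v = 1/(1+i)
v = 0.934579
Sum computed term by term:
(Ia)_20 = 88.1031


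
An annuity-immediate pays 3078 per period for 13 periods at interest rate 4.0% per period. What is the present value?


PV = PMT * (1 - (1+i)^(-n)) / i
= 3078 * (1 - (1+0.04)^(-13)) / 0.04
= 3078 * (1 - 0.600574) / 0.04
= 3078 * 9.985648
= 30735.8241


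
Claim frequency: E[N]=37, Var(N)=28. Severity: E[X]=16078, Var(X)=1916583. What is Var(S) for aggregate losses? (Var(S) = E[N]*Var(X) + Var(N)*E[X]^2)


Var(S) = E[N]*Var(X) + Var(N)*E[X]^2
= 37*1916583 + 28*16078^2
= 70913571 + 7238058352
= 7.3090e+09


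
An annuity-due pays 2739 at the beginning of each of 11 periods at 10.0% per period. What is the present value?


PV_due = PMT * (1-(1+i)^(-n))/i * (1+i)
PV_immediate = 17789.9721
PV_due = 17789.9721 * 1.1
= 19568.9693


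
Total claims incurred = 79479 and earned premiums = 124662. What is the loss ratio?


Loss ratio = claims / premiums
= 79479 / 124662
= 0.6376


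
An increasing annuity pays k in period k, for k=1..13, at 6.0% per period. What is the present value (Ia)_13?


(Ia)_n = sum_{k=1}^{n} k * v^k, v = 1/(1+i)
v = 0.943396
Sum computed term by term:
(Ia)_13 = 54.8156


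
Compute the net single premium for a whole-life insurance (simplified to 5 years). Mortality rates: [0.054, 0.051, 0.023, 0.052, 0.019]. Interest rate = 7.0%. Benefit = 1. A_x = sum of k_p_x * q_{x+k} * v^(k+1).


v = 0.934579
Year 0: k_p_x=1.0, q=0.054, term=0.050467
Year 1: k_p_x=0.946, q=0.051, term=0.04214
Year 2: k_p_x=0.897754, q=0.023, term=0.016855
Year 3: k_p_x=0.877106, q=0.052, term=0.034795
Year 4: k_p_x=0.831496, q=0.019, term=0.011264
A_x = 0.1555


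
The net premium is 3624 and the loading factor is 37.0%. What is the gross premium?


Gross = net * (1 + loading)
= 3624 * (1 + 0.37)
= 3624 * 1.37
= 4964.88


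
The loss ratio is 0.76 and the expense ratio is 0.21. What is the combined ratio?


Combined ratio = loss ratio + expense ratio
= 0.76 + 0.21
= 0.97


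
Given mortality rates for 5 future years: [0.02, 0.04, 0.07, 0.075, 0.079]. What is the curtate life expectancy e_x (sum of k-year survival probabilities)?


e_x = sum_{k=1}^{n} k_p_x
k_p_x values:
  1_p_x = 0.98
  2_p_x = 0.9408
  3_p_x = 0.874944
  4_p_x = 0.809323
  5_p_x = 0.745387
e_x = 4.3505


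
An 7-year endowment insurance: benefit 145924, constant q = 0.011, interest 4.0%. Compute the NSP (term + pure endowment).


Term component = 9338.2751
Pure endowment = 7_p_x * v^7 * benefit = 0.925495 * 0.759918 * 145924 = 102628.3607
NSP = 111966.6358


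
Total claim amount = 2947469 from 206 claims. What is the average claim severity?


severity = total / number
= 2947469 / 206
= 14308.1019


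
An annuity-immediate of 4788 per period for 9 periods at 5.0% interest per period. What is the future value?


FV = PMT * ((1+i)^n - 1) / i
= 4788 * ((1.05)^9 - 1) / 0.05
= 4788 * (1.551328 - 1) / 0.05
= 52795.19


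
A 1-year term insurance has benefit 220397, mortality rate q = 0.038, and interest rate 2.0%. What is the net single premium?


NSP = benefit * q * v
v = 1/(1+i) = 0.980392
NSP = 220397 * 0.038 * 0.980392
= 8210.8686


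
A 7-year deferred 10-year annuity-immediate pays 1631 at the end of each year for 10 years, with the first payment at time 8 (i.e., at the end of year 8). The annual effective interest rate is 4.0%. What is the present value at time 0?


PV at time 7 of the 10-year annuity-immediate:
a_n = 1631 * (1-(1+0.04)^(-10))/0.04 = 13228.871
Discount back 7 years to time 0:
PV = 13228.871 * (1+0.04)^(-7)
= 13228.871 * 0.759918
= 10052.8547


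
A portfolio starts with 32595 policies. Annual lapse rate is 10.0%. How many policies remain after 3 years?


remaining = initial * (1 - lapse)^years
= 32595 * (1 - 0.1)^3
= 32595 * 0.729
= 23761.755


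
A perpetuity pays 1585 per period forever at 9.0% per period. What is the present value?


PV = PMT / i
= 1585 / 0.09
= 17611.1111


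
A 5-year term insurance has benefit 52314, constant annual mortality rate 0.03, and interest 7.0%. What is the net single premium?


NSP = benefit * sum_{k=0}^{n-1} k_p_x * q * v^(k+1)
With constant q=0.03, v=0.934579
Sum = 0.11632
NSP = 52314 * 0.11632
= 6085.1829


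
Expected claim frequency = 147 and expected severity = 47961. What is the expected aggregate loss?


E[S] = E[N] * E[X]
= 147 * 47961
= 7.0503e+06


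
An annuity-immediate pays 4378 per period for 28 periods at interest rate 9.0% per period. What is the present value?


PV = PMT * (1 - (1+i)^(-n)) / i
= 4378 * (1 - (1+0.09)^(-28)) / 0.09
= 4378 * (1 - 0.089548) / 0.09
= 4378 * 10.116128
= 44288.41


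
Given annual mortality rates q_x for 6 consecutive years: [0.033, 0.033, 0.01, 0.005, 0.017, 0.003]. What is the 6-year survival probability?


p_k = 1 - q_k for each year
Survival = product of (1 - q_k)
= 0.967 * 0.967 * 0.99 * 0.995 * 0.983 * 0.997
= 0.9027


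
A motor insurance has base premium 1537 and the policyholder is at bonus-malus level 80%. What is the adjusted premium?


adjusted = base * BM_level / 100
= 1537 * 80 / 100
= 1537 * 0.8
= 1229.6


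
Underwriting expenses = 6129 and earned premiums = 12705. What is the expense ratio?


Expense ratio = expenses / premiums
= 6129 / 12705
= 0.4824


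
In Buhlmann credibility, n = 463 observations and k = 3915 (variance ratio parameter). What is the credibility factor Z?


Z = n / (n + k)
= 463 / (463 + 3915)
= 463 / 4378
= 0.1058


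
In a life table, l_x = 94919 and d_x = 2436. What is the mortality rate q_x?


q_x = d_x / l_x
= 2436 / 94919
= 0.0257


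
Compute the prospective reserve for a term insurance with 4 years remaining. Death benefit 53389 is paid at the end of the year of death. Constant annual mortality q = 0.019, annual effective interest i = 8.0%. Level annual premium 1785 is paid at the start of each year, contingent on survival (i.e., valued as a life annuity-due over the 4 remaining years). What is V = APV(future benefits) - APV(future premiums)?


v = 1/(1+i) = 0.925926
APV(future benefits) per unit = sum_{k=0}^{3} k_p_x * q * v^(k+1) = 0.061272
APV(future benefits) = 53389 * 0.061272 = 3271.2615
Life annuity-due factor ä_{x:4} = sum_{k=0}^{3} k_p_x * v^k = 3.482841
APV(future premiums) = 1785 * 3.482841 = 6216.8709
V = 3271.2615 - 6216.8709
= -2945.6094


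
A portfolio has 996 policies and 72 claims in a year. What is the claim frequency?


frequency = claims / policies
= 72 / 996
= 0.0723


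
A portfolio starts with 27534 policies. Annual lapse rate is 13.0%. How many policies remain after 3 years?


remaining = initial * (1 - lapse)^years
= 27534 * (1 - 0.13)^3
= 27534 * 0.658503
= 18131.2216


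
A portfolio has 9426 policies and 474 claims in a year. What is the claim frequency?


frequency = claims / policies
= 474 / 9426
= 0.0503


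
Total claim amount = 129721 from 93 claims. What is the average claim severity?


severity = total / number
= 129721 / 93
= 1394.8495


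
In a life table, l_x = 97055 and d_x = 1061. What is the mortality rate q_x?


q_x = d_x / l_x
= 1061 / 97055
= 0.0109


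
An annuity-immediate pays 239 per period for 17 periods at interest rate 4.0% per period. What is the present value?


PV = PMT * (1 - (1+i)^(-n)) / i
= 239 * (1 - (1+0.04)^(-17)) / 0.04
= 239 * (1 - 0.513373) / 0.04
= 239 * 12.165669
= 2907.5949


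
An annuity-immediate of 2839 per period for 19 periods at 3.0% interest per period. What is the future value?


FV = PMT * ((1+i)^n - 1) / i
= 2839 * ((1.03)^19 - 1) / 0.03
= 2839 * (1.753506 - 1) / 0.03
= 71306.7895


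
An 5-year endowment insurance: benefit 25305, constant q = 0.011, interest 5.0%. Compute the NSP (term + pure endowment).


Term component = 1180.1799
Pure endowment = 5_p_x * v^5 * benefit = 0.946197 * 0.783526 * 25305 = 18760.3659
NSP = 19940.5458


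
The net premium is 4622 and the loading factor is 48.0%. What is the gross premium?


Gross = net * (1 + loading)
= 4622 * (1 + 0.48)
= 4622 * 1.48
= 6840.56


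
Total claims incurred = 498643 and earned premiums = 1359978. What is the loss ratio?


Loss ratio = claims / premiums
= 498643 / 1359978
= 0.3667


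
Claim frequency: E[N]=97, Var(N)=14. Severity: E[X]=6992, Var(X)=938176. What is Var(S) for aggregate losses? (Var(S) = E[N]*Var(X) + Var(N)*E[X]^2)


Var(S) = E[N]*Var(X) + Var(N)*E[X]^2
= 97*938176 + 14*6992^2
= 91003072 + 684432896
= 7.7544e+08


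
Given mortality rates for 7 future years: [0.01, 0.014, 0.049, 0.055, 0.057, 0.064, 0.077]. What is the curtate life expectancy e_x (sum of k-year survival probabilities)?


e_x = sum_{k=1}^{n} k_p_x
k_p_x values:
  1_p_x = 0.99
  2_p_x = 0.97614
  3_p_x = 0.928309
  4_p_x = 0.877252
  5_p_x = 0.827249
  6_p_x = 0.774305
  7_p_x = 0.714683
e_x = 6.0879


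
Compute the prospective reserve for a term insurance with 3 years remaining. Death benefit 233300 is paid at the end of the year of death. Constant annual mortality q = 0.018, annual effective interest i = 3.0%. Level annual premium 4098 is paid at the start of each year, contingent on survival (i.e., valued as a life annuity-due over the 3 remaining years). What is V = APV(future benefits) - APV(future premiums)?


v = 1/(1+i) = 0.970874
APV(future benefits) per unit = sum_{k=0}^{2} k_p_x * q * v^(k+1) = 0.050022
APV(future benefits) = 233300 * 0.050022 = 11670.1159
Life annuity-due factor ä_{x:3} = sum_{k=0}^{2} k_p_x * v^k = 2.862366
APV(future premiums) = 4098 * 2.862366 = 11729.9755
V = 11670.1159 - 11729.9755
= -59.8596


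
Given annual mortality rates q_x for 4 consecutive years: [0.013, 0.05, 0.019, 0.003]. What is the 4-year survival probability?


p_k = 1 - q_k for each year
Survival = product of (1 - q_k)
= 0.987 * 0.95 * 0.981 * 0.997
= 0.9171


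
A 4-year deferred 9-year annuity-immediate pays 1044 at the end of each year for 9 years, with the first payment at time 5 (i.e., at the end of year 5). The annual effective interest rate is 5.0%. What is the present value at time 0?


PV at time 4 of the 9-year annuity-immediate:
a_n = 1044 * (1-(1+0.05)^(-9))/0.05 = 7420.5658
Discount back 4 years to time 0:
PV = 7420.5658 * (1+0.05)^(-4)
= 7420.5658 * 0.822702
= 6104.9179


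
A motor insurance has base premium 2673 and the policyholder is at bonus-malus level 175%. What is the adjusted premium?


adjusted = base * BM_level / 100
= 2673 * 175 / 100
= 2673 * 1.75
= 4677.75


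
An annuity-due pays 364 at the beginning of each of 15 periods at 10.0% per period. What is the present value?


PV_due = PMT * (1-(1+i)^(-n))/i * (1+i)
PV_immediate = 2768.6129
PV_due = 2768.6129 * 1.1
= 3045.4742


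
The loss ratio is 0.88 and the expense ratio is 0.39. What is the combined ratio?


Combined ratio = loss ratio + expense ratio
= 0.88 + 0.39
= 1.27


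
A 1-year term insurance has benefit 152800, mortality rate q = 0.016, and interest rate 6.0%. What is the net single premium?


NSP = benefit * q * v
v = 1/(1+i) = 0.943396
NSP = 152800 * 0.016 * 0.943396
= 2306.4151


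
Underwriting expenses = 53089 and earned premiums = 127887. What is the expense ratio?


Expense ratio = expenses / premiums
= 53089 / 127887
= 0.4151


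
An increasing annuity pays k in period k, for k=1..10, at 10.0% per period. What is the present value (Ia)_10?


(Ia)_n = sum_{k=1}^{n} k * v^k, v = 1/(1+i)
v = 0.909091
Sum computed term by term:
(Ia)_10 = 29.0359


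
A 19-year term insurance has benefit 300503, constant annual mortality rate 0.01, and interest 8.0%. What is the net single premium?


NSP = benefit * sum_{k=0}^{n-1} k_p_x * q * v^(k+1)
With constant q=0.01, v=0.925926
Sum = 0.089841
NSP = 300503 * 0.089841
= 26997.4153


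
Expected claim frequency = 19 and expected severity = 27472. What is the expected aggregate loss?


E[S] = E[N] * E[X]
= 19 * 27472
= 521968


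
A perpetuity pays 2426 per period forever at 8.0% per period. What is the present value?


PV = PMT / i
= 2426 / 0.08
= 30325.0


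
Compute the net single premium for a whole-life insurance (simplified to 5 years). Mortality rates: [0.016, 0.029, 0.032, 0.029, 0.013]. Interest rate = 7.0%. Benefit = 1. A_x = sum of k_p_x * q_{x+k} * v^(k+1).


v = 0.934579
Year 0: k_p_x=1.0, q=0.016, term=0.014953
Year 1: k_p_x=0.984, q=0.029, term=0.024924
Year 2: k_p_x=0.955464, q=0.032, term=0.024958
Year 3: k_p_x=0.924889, q=0.029, term=0.020462
Year 4: k_p_x=0.898067, q=0.013, term=0.008324
A_x = 0.0936


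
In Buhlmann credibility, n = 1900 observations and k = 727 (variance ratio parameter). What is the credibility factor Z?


Z = n / (n + k)
= 1900 / (1900 + 727)
= 1900 / 2627
= 0.7233


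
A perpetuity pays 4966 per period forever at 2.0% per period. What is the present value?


PV = PMT / i
= 4966 / 0.02
= 248300.0


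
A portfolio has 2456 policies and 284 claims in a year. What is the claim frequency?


frequency = claims / policies
= 284 / 2456
= 0.1156


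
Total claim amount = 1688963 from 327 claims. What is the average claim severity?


severity = total / number
= 1688963 / 327
= 5165.0245


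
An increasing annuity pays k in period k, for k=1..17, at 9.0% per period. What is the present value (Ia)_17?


(Ia)_n = sum_{k=1}^{n} k * v^k, v = 1/(1+i)
v = 0.917431
Sum computed term by term:
(Ia)_17 = 59.8257


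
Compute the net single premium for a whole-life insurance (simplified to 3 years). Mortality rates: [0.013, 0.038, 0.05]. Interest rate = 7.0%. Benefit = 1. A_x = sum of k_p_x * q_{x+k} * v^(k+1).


v = 0.934579
Year 0: k_p_x=1.0, q=0.013, term=0.01215
Year 1: k_p_x=0.987, q=0.038, term=0.032759
Year 2: k_p_x=0.949494, q=0.05, term=0.038753
A_x = 0.0837


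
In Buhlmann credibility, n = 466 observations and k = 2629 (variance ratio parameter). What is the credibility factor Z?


Z = n / (n + k)
= 466 / (466 + 2629)
= 466 / 3095
= 0.1506


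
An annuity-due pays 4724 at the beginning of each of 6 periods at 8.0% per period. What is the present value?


PV_due = PMT * (1-(1+i)^(-n))/i * (1+i)
PV_immediate = 21838.4835
PV_due = 21838.4835 * 1.08
= 23585.5622


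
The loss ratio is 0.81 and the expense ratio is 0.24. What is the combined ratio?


Combined ratio = loss ratio + expense ratio
= 0.81 + 0.24
= 1.05


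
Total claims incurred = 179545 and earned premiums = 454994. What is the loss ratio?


Loss ratio = claims / premiums
= 179545 / 454994
= 0.3946


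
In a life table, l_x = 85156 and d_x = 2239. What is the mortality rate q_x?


q_x = d_x / l_x
= 2239 / 85156
= 0.0263


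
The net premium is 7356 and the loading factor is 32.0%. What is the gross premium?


Gross = net * (1 + loading)
= 7356 * (1 + 0.32)
= 7356 * 1.32
= 9709.92


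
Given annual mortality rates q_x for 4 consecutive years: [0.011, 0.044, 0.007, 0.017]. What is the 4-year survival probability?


p_k = 1 - q_k for each year
Survival = product of (1 - q_k)
= 0.989 * 0.956 * 0.993 * 0.983
= 0.9229


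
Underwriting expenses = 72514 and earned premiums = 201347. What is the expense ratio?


Expense ratio = expenses / premiums
= 72514 / 201347
= 0.3601


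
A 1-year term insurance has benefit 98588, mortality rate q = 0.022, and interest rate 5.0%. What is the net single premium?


NSP = benefit * q * v
v = 1/(1+i) = 0.952381
NSP = 98588 * 0.022 * 0.952381
= 2065.6533


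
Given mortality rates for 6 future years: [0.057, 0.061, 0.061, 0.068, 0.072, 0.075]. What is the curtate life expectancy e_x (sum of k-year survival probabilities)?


e_x = sum_{k=1}^{n} k_p_x
k_p_x values:
  1_p_x = 0.943
  2_p_x = 0.885477
  3_p_x = 0.831463
  4_p_x = 0.774923
  5_p_x = 0.719129
  6_p_x = 0.665194
e_x = 4.8192


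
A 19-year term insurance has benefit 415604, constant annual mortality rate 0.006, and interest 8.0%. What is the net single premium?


NSP = benefit * sum_{k=0}^{n-1} k_p_x * q * v^(k+1)
With constant q=0.006, v=0.925926
Sum = 0.055348
NSP = 415604 * 0.055348
= 23002.9289


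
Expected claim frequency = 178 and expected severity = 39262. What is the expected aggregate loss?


E[S] = E[N] * E[X]
= 178 * 39262
= 6.9886e+06


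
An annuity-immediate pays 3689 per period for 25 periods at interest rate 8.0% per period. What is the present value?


PV = PMT * (1 - (1+i)^(-n)) / i
= 3689 * (1 - (1+0.08)^(-25)) / 0.08
= 3689 * (1 - 0.146018) / 0.08
= 3689 * 10.674776
= 39379.2494


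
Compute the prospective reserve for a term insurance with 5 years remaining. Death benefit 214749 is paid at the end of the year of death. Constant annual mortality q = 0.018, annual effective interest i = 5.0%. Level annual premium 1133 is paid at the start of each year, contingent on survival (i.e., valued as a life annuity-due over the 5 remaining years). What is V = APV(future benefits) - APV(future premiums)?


v = 1/(1+i) = 0.952381
APV(future benefits) per unit = sum_{k=0}^{4} k_p_x * q * v^(k+1) = 0.075308
APV(future benefits) = 214749 * 0.075308 = 16172.3723
Life annuity-due factor ä_{x:5} = sum_{k=0}^{4} k_p_x * v^k = 4.392981
APV(future premiums) = 1133 * 4.392981 = 4977.248
V = 16172.3723 - 4977.248
= 11195.1242


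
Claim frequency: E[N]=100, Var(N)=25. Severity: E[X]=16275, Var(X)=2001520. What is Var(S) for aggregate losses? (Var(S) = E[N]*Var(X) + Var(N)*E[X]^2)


Var(S) = E[N]*Var(X) + Var(N)*E[X]^2
= 100*2001520 + 25*16275^2
= 200152000 + 6621890625
= 6.8220e+09


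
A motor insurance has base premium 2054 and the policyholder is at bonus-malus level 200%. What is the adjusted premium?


adjusted = base * BM_level / 100
= 2054 * 200 / 100
= 2054 * 2.0
= 4108.0


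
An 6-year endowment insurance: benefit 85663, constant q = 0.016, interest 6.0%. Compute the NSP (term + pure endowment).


Term component = 6493.5383
Pure endowment = 6_p_x * v^6 * benefit = 0.907759 * 0.704961 * 85663 = 54818.6932
NSP = 61312.2315


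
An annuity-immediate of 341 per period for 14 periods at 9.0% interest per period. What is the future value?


FV = PMT * ((1+i)^n - 1) / i
= 341 * ((1.09)^14 - 1) / 0.09
= 341 * (3.341727 - 1) / 0.09
= 8872.5435


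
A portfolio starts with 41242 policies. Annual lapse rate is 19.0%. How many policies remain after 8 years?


remaining = initial * (1 - lapse)^years
= 41242 * (1 - 0.19)^8
= 41242 * 0.185302
= 7642.2259


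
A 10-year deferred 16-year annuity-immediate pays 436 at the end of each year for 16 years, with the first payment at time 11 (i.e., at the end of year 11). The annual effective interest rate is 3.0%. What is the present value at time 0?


PV at time 10 of the 16-year annuity-immediate:
a_n = 436 * (1-(1+0.03)^(-16))/0.03 = 5476.6405
Discount back 10 years to time 0:
PV = 5476.6405 * (1+0.03)^(-10)
= 5476.6405 * 0.744094
= 4075.1349


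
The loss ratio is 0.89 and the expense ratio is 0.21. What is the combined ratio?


Combined ratio = loss ratio + expense ratio
= 0.89 + 0.21
= 1.1


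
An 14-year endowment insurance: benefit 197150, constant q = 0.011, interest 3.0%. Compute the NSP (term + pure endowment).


Term component = 22941.439
Pure endowment = 14_p_x * v^14 * benefit = 0.856541 * 0.661118 * 197150 = 111641.0
NSP = 134582.439


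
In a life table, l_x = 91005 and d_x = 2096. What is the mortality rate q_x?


q_x = d_x / l_x
= 2096 / 91005
= 0.023


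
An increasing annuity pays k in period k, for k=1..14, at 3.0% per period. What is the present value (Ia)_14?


(Ia)_n = sum_{k=1}^{n} k * v^k, v = 1/(1+i)
v = 0.970874
Sum computed term by term:
(Ia)_14 = 79.3102


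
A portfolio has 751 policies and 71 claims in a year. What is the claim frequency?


frequency = claims / policies
= 71 / 751
= 0.0945


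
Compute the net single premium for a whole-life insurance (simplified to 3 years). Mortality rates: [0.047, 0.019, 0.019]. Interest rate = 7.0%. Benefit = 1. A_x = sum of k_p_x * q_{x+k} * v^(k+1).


v = 0.934579
Year 0: k_p_x=1.0, q=0.047, term=0.043925
Year 1: k_p_x=0.953, q=0.019, term=0.015815
Year 2: k_p_x=0.934893, q=0.019, term=0.0145
A_x = 0.0742


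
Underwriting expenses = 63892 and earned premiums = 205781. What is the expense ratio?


Expense ratio = expenses / premiums
= 63892 / 205781
= 0.3105


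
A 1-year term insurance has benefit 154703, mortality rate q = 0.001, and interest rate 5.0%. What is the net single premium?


NSP = benefit * q * v
v = 1/(1+i) = 0.952381
NSP = 154703 * 0.001 * 0.952381
= 147.3362


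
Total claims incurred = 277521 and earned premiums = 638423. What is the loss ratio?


Loss ratio = claims / premiums
= 277521 / 638423
= 0.4347


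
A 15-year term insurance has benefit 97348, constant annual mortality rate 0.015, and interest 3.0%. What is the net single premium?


NSP = benefit * sum_{k=0}^{n-1} k_p_x * q * v^(k+1)
With constant q=0.015, v=0.970874
Sum = 0.162779
NSP = 97348 * 0.162779
= 15846.169


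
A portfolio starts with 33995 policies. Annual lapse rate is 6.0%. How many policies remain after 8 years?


remaining = initial * (1 - lapse)^years
= 33995 * (1 - 0.06)^8
= 33995 * 0.609569
= 20722.2961


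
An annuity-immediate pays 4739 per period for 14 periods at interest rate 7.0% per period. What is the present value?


PV = PMT * (1 - (1+i)^(-n)) / i
= 4739 * (1 - (1+0.07)^(-14)) / 0.07
= 4739 * (1 - 0.387817) / 0.07
= 4739 * 8.745468
= 41444.7728


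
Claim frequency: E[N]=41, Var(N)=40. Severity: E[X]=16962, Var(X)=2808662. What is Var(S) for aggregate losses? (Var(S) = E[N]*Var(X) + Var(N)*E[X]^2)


Var(S) = E[N]*Var(X) + Var(N)*E[X]^2
= 41*2808662 + 40*16962^2
= 115155142 + 11508377760
= 1.1624e+10


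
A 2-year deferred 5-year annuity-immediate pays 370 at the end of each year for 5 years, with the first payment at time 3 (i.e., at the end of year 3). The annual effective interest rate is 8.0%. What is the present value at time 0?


PV at time 2 of the 5-year annuity-immediate:
a_n = 370 * (1-(1+0.08)^(-5))/0.08 = 1477.3027
Discount back 2 years to time 0:
PV = 1477.3027 * (1+0.08)^(-2)
= 1477.3027 * 0.857339
= 1266.549


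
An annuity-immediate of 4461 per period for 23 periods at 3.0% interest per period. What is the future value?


FV = PMT * ((1+i)^n - 1) / i
= 4461 * ((1.03)^23 - 1) / 0.03
= 4461 * (1.973587 - 1) / 0.03
= 144772.3142


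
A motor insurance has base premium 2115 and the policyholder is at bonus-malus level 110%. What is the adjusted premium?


adjusted = base * BM_level / 100
= 2115 * 110 / 100
= 2115 * 1.1
= 2326.5


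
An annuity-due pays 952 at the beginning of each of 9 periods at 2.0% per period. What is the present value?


PV_due = PMT * (1-(1+i)^(-n))/i * (1+i)
PV_immediate = 7770.4493
PV_due = 7770.4493 * 1.02
= 7925.8583


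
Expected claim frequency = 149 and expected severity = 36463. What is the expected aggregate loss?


E[S] = E[N] * E[X]
= 149 * 36463
= 5.4330e+06


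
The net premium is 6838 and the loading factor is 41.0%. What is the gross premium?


Gross = net * (1 + loading)
= 6838 * (1 + 0.41)
= 6838 * 1.41
= 9641.58


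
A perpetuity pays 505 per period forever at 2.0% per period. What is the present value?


PV = PMT / i
= 505 / 0.02
= 25250.0


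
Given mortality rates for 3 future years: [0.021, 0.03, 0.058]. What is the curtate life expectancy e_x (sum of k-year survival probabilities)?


e_x = sum_{k=1}^{n} k_p_x
k_p_x values:
  1_p_x = 0.979
  2_p_x = 0.94963
  3_p_x = 0.894551
e_x = 2.8232


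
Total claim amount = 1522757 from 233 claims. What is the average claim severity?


severity = total / number
= 1522757 / 233
= 6535.4378


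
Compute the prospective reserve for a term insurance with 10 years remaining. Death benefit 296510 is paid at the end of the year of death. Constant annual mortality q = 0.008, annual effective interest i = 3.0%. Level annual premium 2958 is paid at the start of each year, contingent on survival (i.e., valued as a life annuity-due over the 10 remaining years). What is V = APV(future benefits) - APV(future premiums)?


v = 1/(1+i) = 0.970874
APV(future benefits) per unit = sum_{k=0}^{9} k_p_x * q * v^(k+1) = 0.065965
APV(future benefits) = 296510 * 0.065965 = 19559.4033
Life annuity-due factor ä_{x:10} = sum_{k=0}^{9} k_p_x * v^k = 8.493046
APV(future premiums) = 2958 * 8.493046 = 25122.4311
V = 19559.4033 - 25122.4311
= -5563.0278


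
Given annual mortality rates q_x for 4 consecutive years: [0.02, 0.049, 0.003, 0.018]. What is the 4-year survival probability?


p_k = 1 - q_k for each year
Survival = product of (1 - q_k)
= 0.98 * 0.951 * 0.997 * 0.982
= 0.9125


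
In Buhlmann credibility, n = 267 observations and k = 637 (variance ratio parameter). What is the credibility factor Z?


Z = n / (n + k)
= 267 / (267 + 637)
= 267 / 904
= 0.2954


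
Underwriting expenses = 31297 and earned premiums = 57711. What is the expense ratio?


Expense ratio = expenses / premiums
= 31297 / 57711
= 0.5423


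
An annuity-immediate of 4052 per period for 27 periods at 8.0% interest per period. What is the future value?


FV = PMT * ((1+i)^n - 1) / i
= 4052 * ((1.08)^27 - 1) / 0.08
= 4052 * (7.988061 - 1) / 0.08
= 353945.3134


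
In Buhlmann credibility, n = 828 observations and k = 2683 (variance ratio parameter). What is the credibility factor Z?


Z = n / (n + k)
= 828 / (828 + 2683)
= 828 / 3511
= 0.2358


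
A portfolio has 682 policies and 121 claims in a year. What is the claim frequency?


frequency = claims / policies
= 121 / 682
= 0.1774


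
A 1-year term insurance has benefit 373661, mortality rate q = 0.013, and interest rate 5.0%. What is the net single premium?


NSP = benefit * q * v
v = 1/(1+i) = 0.952381
NSP = 373661 * 0.013 * 0.952381
= 4626.279


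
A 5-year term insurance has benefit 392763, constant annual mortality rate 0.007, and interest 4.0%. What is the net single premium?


NSP = benefit * sum_{k=0}^{n-1} k_p_x * q * v^(k+1)
With constant q=0.007, v=0.961538
Sum = 0.030746
NSP = 392763 * 0.030746
= 12076.0654


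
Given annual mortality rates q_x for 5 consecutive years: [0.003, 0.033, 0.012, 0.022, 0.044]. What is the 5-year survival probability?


p_k = 1 - q_k for each year
Survival = product of (1 - q_k)
= 0.997 * 0.967 * 0.988 * 0.978 * 0.956
= 0.8906


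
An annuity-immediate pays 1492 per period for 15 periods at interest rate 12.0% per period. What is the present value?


PV = PMT * (1 - (1+i)^(-n)) / i
= 1492 * (1 - (1+0.12)^(-15)) / 0.12
= 1492 * (1 - 0.182696) / 0.12
= 1492 * 6.810864
= 10161.8098


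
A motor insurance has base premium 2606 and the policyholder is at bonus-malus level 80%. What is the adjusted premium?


adjusted = base * BM_level / 100
= 2606 * 80 / 100
= 2606 * 0.8
= 2084.8


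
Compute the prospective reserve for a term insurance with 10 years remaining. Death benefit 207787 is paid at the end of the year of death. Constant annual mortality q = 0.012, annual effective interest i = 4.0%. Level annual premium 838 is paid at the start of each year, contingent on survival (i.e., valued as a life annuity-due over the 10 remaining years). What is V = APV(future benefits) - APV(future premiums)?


v = 1/(1+i) = 0.961538
APV(future benefits) per unit = sum_{k=0}^{9} k_p_x * q * v^(k+1) = 0.092599
APV(future benefits) = 207787 * 0.092599 = 19240.9033
Life annuity-due factor ä_{x:10} = sum_{k=0}^{9} k_p_x * v^k = 8.025261
APV(future premiums) = 838 * 8.025261 = 6725.1689
V = 19240.9033 - 6725.1689
= 12515.7344


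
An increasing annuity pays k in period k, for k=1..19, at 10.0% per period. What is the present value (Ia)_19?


(Ia)_n = sum_{k=1}^{n} k * v^k, v = 1/(1+i)
v = 0.909091
Sum computed term by term:
(Ia)_19 = 60.9476


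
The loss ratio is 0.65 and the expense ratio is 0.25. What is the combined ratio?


Combined ratio = loss ratio + expense ratio
= 0.65 + 0.25
= 0.9


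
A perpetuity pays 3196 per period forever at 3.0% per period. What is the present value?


PV = PMT / i
= 3196 / 0.03
= 106533.3333


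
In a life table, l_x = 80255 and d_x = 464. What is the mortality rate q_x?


q_x = d_x / l_x
= 464 / 80255
= 0.0058


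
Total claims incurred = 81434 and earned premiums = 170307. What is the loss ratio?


Loss ratio = claims / premiums
= 81434 / 170307
= 0.4782


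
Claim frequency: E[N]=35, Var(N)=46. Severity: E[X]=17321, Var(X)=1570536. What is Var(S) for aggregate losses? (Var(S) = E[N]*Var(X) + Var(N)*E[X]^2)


Var(S) = E[N]*Var(X) + Var(N)*E[X]^2
= 35*1570536 + 46*17321^2
= 54968760 + 13800783886
= 1.3856e+10


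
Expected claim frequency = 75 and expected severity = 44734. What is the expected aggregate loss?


E[S] = E[N] * E[X]
= 75 * 44734
= 3.3550e+06


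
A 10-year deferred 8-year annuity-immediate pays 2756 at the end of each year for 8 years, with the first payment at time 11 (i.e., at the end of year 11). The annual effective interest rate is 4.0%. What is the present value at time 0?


PV at time 10 of the 8-year annuity-immediate:
a_n = 2756 * (1-(1+0.04)^(-8))/0.04 = 18555.4449
Discount back 10 years to time 0:
PV = 18555.4449 * (1+0.04)^(-10)
= 18555.4449 * 0.675564
= 12535.3937


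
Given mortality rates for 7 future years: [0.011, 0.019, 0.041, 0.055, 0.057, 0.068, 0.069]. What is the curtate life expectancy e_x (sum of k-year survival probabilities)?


e_x = sum_{k=1}^{n} k_p_x
k_p_x values:
  1_p_x = 0.989
  2_p_x = 0.970209
  3_p_x = 0.93043
  4_p_x = 0.879257
  5_p_x = 0.829139
  6_p_x = 0.772758
  7_p_x = 0.719437
e_x = 6.0902


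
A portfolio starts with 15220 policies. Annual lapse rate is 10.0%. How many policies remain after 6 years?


remaining = initial * (1 - lapse)^years
= 15220 * (1 - 0.1)^6
= 15220 * 0.531441
= 8088.532


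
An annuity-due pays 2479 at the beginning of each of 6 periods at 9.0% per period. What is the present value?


PV_due = PMT * (1-(1+i)^(-n))/i * (1+i)
PV_immediate = 11120.5922
PV_due = 11120.5922 * 1.09
= 12121.4455


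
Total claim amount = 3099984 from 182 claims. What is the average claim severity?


severity = total / number
= 3099984 / 182
= 17032.8791


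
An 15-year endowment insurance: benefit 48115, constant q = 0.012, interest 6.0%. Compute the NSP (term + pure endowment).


Term component = 5227.2951
Pure endowment = 15_p_x * v^15 * benefit = 0.834361 * 0.417265 * 48115 = 16751.2292
NSP = 21978.5243


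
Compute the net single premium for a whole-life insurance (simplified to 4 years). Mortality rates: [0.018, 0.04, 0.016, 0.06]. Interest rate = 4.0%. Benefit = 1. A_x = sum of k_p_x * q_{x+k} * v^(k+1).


v = 0.961538
Year 0: k_p_x=1.0, q=0.018, term=0.017308
Year 1: k_p_x=0.982, q=0.04, term=0.036317
Year 2: k_p_x=0.94272, q=0.016, term=0.013409
Year 3: k_p_x=0.927636, q=0.06, term=0.047577
A_x = 0.1146


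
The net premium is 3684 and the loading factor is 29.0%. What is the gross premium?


Gross = net * (1 + loading)
= 3684 * (1 + 0.29)
= 3684 * 1.29
= 4752.36


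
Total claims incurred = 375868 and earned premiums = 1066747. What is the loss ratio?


Loss ratio = claims / premiums
= 375868 / 1066747
= 0.3523


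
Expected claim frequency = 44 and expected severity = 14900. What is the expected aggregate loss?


E[S] = E[N] * E[X]
= 44 * 14900
= 655600


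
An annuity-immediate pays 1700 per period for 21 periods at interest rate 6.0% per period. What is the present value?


PV = PMT * (1 - (1+i)^(-n)) / i
= 1700 * (1 - (1+0.06)^(-21)) / 0.06
= 1700 * (1 - 0.294155) / 0.06
= 1700 * 11.764077
= 19998.9303


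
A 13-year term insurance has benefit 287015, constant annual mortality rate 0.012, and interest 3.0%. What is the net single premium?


NSP = benefit * sum_{k=0}^{n-1} k_p_x * q * v^(k+1)
With constant q=0.012, v=0.970874
Sum = 0.119416
NSP = 287015 * 0.119416
= 34274.1237


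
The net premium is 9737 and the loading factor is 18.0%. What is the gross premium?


Gross = net * (1 + loading)
= 9737 * (1 + 0.18)
= 9737 * 1.18
= 11489.66


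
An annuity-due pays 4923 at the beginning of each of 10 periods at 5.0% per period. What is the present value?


PV_due = PMT * (1-(1+i)^(-n))/i * (1+i)
PV_immediate = 38014.1011
PV_due = 38014.1011 * 1.05
= 39914.8061


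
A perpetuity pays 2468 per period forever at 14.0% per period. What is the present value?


PV = PMT / i
= 2468 / 0.14
= 17628.5714


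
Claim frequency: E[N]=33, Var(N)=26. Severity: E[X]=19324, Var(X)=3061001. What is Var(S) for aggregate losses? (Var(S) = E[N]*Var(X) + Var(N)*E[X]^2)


Var(S) = E[N]*Var(X) + Var(N)*E[X]^2
= 33*3061001 + 26*19324^2
= 101013033 + 9708841376
= 9.8099e+09


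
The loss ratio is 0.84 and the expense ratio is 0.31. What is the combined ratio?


Combined ratio = loss ratio + expense ratio
= 0.84 + 0.31
= 1.15


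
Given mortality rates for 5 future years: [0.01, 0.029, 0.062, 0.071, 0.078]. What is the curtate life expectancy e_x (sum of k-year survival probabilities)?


e_x = sum_{k=1}^{n} k_p_x
k_p_x values:
  1_p_x = 0.99
  2_p_x = 0.96129
  3_p_x = 0.90169
  4_p_x = 0.83767
  5_p_x = 0.772332
e_x = 4.463


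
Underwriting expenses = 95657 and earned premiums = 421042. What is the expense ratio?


Expense ratio = expenses / premiums
= 95657 / 421042
= 0.2272


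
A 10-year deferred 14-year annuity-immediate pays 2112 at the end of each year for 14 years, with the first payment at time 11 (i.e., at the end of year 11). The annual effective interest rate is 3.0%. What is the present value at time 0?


PV at time 10 of the 14-year annuity-immediate:
a_n = 2112 * (1-(1+0.03)^(-14))/0.03 = 23857.3065
Discount back 10 years to time 0:
PV = 23857.3065 * (1+0.03)^(-10)
= 23857.3065 * 0.744094
= 17752.0766


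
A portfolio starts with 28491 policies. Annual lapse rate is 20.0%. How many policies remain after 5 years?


remaining = initial * (1 - lapse)^years
= 28491 * (1 - 0.2)^5
= 28491 * 0.32768
= 9335.9309
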